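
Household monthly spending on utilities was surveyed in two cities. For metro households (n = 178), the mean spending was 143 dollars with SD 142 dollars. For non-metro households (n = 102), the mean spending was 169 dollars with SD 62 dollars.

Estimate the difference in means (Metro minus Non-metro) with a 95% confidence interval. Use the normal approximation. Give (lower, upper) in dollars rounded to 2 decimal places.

(-50.08, -1.92)

Standard errors of each mean: 142/√178 = 10.6433 and 62/√102 = 6.1389.
SE(x̄₁ − x̄₂) = √(10.6433² + 6.1389²) = 12.2868 for independent samples with unequal variances.
With z* = 1.960, the margin is 1.960 × 12.2868 = 24.0821.
x̄₁ − x̄₂ = 143 − 169 = -26.0000; the interval is -26.0000 ± 24.0821 = (-50.08, -1.92).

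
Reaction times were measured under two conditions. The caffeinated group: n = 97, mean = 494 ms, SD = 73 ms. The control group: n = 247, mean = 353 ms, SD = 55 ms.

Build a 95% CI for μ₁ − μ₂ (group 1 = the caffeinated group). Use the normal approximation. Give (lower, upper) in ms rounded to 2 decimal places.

Per-group SEs: s₁/√n₁ = 73/√97 = 7.4120, s₂/√n₂ = 55/√247 = 3.4996.
Unpooled SE of the difference: √(54.937744 + 12.24720016) = 8.1966.
Margin of error = z* · SE = 1.960 × 8.1966 = 16.0653.
x̄₁ − x̄₂ = 494 − 353 = 141.0000.
CI: 141.0000 ± 16.0653 = (124.93, 157.07).

(124.93, 157.07)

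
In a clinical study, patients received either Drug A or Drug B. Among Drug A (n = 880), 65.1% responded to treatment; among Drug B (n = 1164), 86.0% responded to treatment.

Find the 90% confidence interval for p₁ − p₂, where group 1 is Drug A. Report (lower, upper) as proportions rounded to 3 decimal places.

(-0.240, -0.178)

SE₁ = √(p̂₁(1−p̂₁)/n₁) = √(0.6510·0.3490/880) = 0.01607; SE₂ = √(0.8600·0.1400/1164) = 0.01017.
Independent samples: SE of the difference = √(SE₁² + SE₂²) = √(0.0002582449 + 0.0001034289) = 0.01902.
z* for 90% confidence is 1.645, so the margin of error is 1.645 × 0.01902 = 0.03129.
Point estimate p̂₁ − p̂₂ = 0.6510 − 0.8600 = -0.2090.
-0.2090 ± 0.03129 → (-0.240, -0.178).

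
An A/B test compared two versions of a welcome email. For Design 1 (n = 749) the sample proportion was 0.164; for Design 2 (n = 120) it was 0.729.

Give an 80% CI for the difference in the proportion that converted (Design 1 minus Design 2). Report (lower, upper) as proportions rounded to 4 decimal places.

SE₁ = √(p̂₁(1−p̂₁)/n₁) = √(0.1640·0.8360/749) = 0.01353; SE₂ = √(0.7290·0.2710/120) = 0.04057.
Independent samples: SE of the difference = √(SE₁² + SE₂²) = √(0.0001830609 + 0.0016459249) = 0.04277.
z* for 80% confidence is 1.282, so the margin of error is 1.282 × 0.04277 = 0.05483.
Point estimate p̂₁ − p̂₂ = 0.1640 − 0.7290 = -0.5650.
-0.5650 ± 0.05483 → (-0.6198, -0.5102).

(-0.6198, -0.5102)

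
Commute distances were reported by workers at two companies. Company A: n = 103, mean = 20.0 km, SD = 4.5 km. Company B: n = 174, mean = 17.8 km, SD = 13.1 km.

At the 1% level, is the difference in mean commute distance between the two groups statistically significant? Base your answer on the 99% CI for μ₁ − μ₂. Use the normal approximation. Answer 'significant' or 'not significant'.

Per-group SEs: s₁/√n₁ = 4.5/√103 = 0.4434, s₂/√n₂ = 13.1/√174 = 0.9931.
Unpooled SE of the difference: √(0.19660356 + 0.98624761) = 1.0876.
Margin of error = z* · SE = 2.576 × 1.0876 = 2.8017.
x̄₁ − x̄₂ = 20.0 − 17.8 = 2.2000.
CI: 2.2000 ± 2.8017 = (-0.6017, 5.0017).
The interval (-0.6017, 5.0017) contains 0, so the difference is not significant.

not significant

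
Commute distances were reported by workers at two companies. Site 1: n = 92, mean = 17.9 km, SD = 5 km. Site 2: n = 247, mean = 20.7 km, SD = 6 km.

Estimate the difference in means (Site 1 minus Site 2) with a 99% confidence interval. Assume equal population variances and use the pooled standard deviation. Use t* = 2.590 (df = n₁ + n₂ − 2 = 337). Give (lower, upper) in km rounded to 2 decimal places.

(-4.62, -0.98)

s_p = √[((n₁−1)s₁² + (n₂−1)s₂²)/(n₁+n₂−2)] = √[(91·5² + 246·6²)/337] = 5.7471.
SE = 5.7471·√(1/92 + 1/247) = 0.7020.
With t* = 2.590, margin = 2.590 × 0.7020 = 1.8182.
x̄₁ − x̄₂ = 17.9 − 20.7 = -2.8000; interval -2.8000 ± 1.8182 = (-4.62, -0.98).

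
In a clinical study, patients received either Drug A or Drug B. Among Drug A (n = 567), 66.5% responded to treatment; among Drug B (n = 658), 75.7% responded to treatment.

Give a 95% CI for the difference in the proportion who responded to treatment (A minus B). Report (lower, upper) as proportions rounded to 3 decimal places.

(-0.143, -0.041)

The two standard errors are √(0.6650×0.3350/567) = 0.01982 and √(0.7570×0.2430/658) = 0.01672.
Because the samples are independent, SE_diff = √(0.01982² + 0.01672²) = 0.02593.
Using z* = 1.960 for 95%, ME = 1.960 × 0.02593 = 0.05082.
p̂₁ − p̂₂ = -0.0920; interval -0.0920 ± 0.05082 gives (-0.143, -0.041).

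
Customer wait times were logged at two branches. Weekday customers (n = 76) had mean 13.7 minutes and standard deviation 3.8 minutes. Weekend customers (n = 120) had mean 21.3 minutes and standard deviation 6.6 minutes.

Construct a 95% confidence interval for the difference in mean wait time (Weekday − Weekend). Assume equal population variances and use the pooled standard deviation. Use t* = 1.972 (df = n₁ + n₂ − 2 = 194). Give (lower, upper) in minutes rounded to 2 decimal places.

s_p = √[((n₁−1)s₁² + (n₂−1)s₂²)/(n₁+n₂−2)] = √[(75·3.8² + 119·6.6²)/194] = 5.6835.
SE = 5.6835·√(1/76 + 1/120) = 0.8332.
With t* = 1.972, margin = 1.972 × 0.8332 = 1.6431.
x̄₁ − x̄₂ = 13.7 − 21.3 = -7.6000; interval -7.6000 ± 1.6431 = (-9.24, -5.96).

(-9.24, -5.96)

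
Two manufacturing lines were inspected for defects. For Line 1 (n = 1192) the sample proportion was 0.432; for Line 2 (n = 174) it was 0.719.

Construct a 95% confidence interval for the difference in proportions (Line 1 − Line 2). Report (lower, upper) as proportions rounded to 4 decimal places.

Each SE is √(p̂(1−p̂)/n): √(0.4320·0.5680/1192) = 0.01435 and √(0.7190·0.2810/174) = 0.03408.
SE(p̂₁ − p̂₂) = √(SE₁² + SE₂²) = √(0.0002059225 + 0.0011614464) = 0.03698, since the two samples are independent.
At 95% confidence z* = 1.960; margin = 1.960 × 0.03698 = 0.07248.
The difference is 0.4320 − 0.7190 = -0.2870, so the interval is -0.2870 ± 0.07248 = (-0.3595, -0.2145).

(-0.3595, -0.2145)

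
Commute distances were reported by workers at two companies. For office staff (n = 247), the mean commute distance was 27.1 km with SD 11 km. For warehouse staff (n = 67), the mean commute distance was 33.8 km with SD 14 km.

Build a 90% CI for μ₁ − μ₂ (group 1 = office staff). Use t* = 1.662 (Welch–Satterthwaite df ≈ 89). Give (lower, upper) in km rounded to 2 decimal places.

Standard errors of each mean: 11/√247 = 0.6999 and 14/√67 = 1.7104.
SE(x̄₁ − x̄₂) = √(0.6999² + 1.7104²) = 1.8481 for independent samples with unequal variances.
With t* = 1.662, the margin is 1.662 × 1.8481 = 3.0715.
x̄₁ − x̄₂ = 27.1 − 33.8 = -6.7000; the interval is -6.7000 ± 3.0715 = (-9.77, -3.63).

(-9.77, -3.63)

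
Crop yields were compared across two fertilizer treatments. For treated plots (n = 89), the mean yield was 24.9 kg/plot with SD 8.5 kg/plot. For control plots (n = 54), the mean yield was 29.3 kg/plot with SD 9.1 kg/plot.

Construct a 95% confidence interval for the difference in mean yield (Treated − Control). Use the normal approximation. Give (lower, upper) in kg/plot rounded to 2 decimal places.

(-7.40, -1.40)

Per-group SEs: s₁/√n₁ = 8.5/√89 = 0.9010, s₂/√n₂ = 9.1/√54 = 1.2384.
Unpooled SE of the difference: √(0.811801 + 1.53363456) = 1.5315.
Margin of error = z* · SE = 1.960 × 1.5315 = 3.0017.
x̄₁ − x̄₂ = 24.9 − 29.3 = -4.4000.
CI: -4.4000 ± 3.0017 = (-7.40, -1.40).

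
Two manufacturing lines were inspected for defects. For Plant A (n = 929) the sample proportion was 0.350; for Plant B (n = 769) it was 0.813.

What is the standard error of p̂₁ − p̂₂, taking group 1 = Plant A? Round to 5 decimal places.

0.02104

Each SE is √(p̂(1−p̂)/n): √(0.3500·0.6500/929) = 0.01565 and √(0.8130·0.1870/769) = 0.01406.
SE(p̂₁ − p̂₂) = √(SE₁² + SE₂²) = √(0.0002449225 + 0.0001976836) = 0.02104, since the two samples are independent.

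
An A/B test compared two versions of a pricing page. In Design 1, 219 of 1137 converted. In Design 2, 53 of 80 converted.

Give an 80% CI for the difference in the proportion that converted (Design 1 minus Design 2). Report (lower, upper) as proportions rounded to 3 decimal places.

(-0.539, -0.400)

p̂₁ = 219/1137 = 0.1926 and p̂₂ = 53/80 = 0.6625.
SE₁ = √(p̂₁(1−p̂₁)/n₁) = √(0.1926·0.8074/1137) = 0.01169; SE₂ = √(0.6625·0.3375/80) = 0.05287.
Independent samples: SE of the difference = √(SE₁² + SE₂²) = √(0.0001366561 + 0.0027952369) = 0.05415.
z* for 80% confidence is 1.282, so the margin of error is 1.282 × 0.05415 = 0.06942.
Point estimate p̂₁ − p̂₂ = 0.1926 − 0.6625 = -0.4699.
-0.4699 ± 0.06942 → (-0.539, -0.400).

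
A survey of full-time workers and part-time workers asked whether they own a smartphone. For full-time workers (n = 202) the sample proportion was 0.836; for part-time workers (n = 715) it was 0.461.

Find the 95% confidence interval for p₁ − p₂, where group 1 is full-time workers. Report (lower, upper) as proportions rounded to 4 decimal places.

(0.3122, 0.4378)

Each SE is √(p̂(1−p̂)/n): √(0.8360·0.1640/202) = 0.02605 and √(0.4610·0.5390/715) = 0.01864.
SE(p̂₁ − p̂₂) = √(SE₁² + SE₂²) = √(0.0006786025 + 0.0003474496) = 0.03203, since the two samples are independent.
At 95% confidence z* = 1.960; margin = 1.960 × 0.03203 = 0.06278.
The difference is 0.8360 − 0.4610 = 0.3750, so the interval is 0.3750 ± 0.06278 = (0.3122, 0.4378).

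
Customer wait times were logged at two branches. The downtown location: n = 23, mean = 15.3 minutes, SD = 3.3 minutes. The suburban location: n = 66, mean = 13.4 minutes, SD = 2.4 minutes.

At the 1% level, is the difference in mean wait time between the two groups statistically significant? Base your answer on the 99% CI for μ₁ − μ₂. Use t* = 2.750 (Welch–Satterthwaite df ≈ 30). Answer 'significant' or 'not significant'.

Standard errors of each mean: 3.3/√23 = 0.6881 and 2.4/√66 = 0.2954.
SE(x̄₁ − x̄₂) = √(0.6881² + 0.2954²) = 0.7488 for independent samples with unequal variances.
With t* = 2.750, the margin is 2.750 × 0.7488 = 2.0592.
x̄₁ − x̄₂ = 15.3 − 13.4 = 1.9000; the interval is 1.9000 ± 2.0592 = (-0.1592, 3.9592).
The interval (-0.1592, 3.9592) contains 0, so the difference is not significant.

not significant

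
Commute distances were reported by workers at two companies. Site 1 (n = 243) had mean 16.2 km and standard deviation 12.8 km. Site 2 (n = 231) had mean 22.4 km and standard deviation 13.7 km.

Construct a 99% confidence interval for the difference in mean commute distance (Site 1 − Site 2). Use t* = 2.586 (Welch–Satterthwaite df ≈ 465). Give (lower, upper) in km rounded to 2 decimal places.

Per-group SEs: s₁/√n₁ = 12.8/√243 = 0.8211, s₂/√n₂ = 13.7/√231 = 0.9014.
Unpooled SE of the difference: √(0.67420521 + 0.81252196) = 1.2193.
Margin of error = t* · SE = 2.586 × 1.2193 = 3.1531.
x̄₁ − x̄₂ = 16.2 − 22.4 = -6.2000.
CI: -6.2000 ± 3.1531 = (-9.35, -3.05).

(-9.35, -3.05)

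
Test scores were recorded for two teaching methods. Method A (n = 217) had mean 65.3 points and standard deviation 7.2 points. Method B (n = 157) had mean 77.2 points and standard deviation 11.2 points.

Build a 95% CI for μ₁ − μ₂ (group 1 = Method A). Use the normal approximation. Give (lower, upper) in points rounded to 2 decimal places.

SE₁ = s₁/√n₁ = 7.2/√217 = 0.4888; SE₂ = 11.2/√157 = 0.8939.
Independent samples, unequal variances: SE_diff = √(SE₁² + SE₂²) = √(0.23892544 + 0.79905721) = 1.0188.
z* = 1.960, so margin of error = 1.960 × 1.0188 = 1.9968.
Difference in means = 65.3 − 77.2 = -11.9000.
-11.9000 ± 1.9968 → (-13.90, -9.90).

(-13.90, -9.90)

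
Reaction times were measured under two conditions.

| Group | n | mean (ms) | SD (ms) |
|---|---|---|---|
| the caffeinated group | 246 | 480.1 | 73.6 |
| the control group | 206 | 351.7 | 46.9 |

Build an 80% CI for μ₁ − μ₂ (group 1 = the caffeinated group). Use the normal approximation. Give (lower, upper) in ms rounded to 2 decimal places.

Per-group SEs: s₁/√n₁ = 73.6/√246 = 4.6926, s₂/√n₂ = 46.9/√206 = 3.2677.
Unpooled SE of the difference: √(22.02049476 + 10.67786329) = 5.7182.
Margin of error = z* · SE = 1.282 × 5.7182 = 7.3307.
x̄₁ − x̄₂ = 480.1 − 351.7 = 128.4000.
CI: 128.4000 ± 7.3307 = (121.07, 135.73).

(121.07, 135.73)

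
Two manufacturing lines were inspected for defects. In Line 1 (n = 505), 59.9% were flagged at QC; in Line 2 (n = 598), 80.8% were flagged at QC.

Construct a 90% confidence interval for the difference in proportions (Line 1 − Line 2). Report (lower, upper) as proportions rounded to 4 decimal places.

(-0.2536, -0.1644)

SE₁ = √(p̂₁(1−p̂₁)/n₁) = √(0.5990·0.4010/505) = 0.02181; SE₂ = √(0.8080·0.1920/598) = 0.01611.
Independent samples: SE of the difference = √(SE₁² + SE₂²) = √(0.0004756761 + 0.0002595321) = 0.02711.
z* for 90% confidence is 1.645, so the margin of error is 1.645 × 0.02711 = 0.04460.
Point estimate p̂₁ − p̂₂ = 0.5990 − 0.8080 = -0.2090.
-0.2090 ± 0.04460 → (-0.2536, -0.1644).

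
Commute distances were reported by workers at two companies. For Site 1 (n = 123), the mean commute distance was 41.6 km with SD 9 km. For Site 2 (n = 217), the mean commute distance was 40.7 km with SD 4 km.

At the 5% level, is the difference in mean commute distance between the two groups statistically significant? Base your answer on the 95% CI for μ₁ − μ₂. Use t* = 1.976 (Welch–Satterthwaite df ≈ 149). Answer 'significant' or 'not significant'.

not significant

Per-group SEs: s₁/√n₁ = 9/√123 = 0.8115, s₂/√n₂ = 4/√217 = 0.2715.
Unpooled SE of the difference: √(0.65853225 + 0.07371225) = 0.8557.
Margin of error = t* · SE = 1.976 × 0.8557 = 1.6909.
x̄₁ − x̄₂ = 41.6 − 40.7 = 0.9000.
CI: 0.9000 ± 1.6909 = (-0.7909, 2.5909).
The interval (-0.7909, 2.5909) contains 0, so the difference is not significant.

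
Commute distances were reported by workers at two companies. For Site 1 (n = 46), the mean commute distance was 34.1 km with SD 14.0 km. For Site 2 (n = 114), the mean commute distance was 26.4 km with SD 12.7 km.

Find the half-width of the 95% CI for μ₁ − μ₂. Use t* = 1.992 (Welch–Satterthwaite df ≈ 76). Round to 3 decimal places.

Standard errors of each mean: 14.0/√46 = 2.0642 and 12.7/√114 = 1.1895.
SE(x̄₁ − x̄₂) = √(2.0642² + 1.1895²) = 2.3824 for independent samples with unequal variances.
With t* = 1.992, the margin is 1.992 × 2.3824 = 4.7457.

4.746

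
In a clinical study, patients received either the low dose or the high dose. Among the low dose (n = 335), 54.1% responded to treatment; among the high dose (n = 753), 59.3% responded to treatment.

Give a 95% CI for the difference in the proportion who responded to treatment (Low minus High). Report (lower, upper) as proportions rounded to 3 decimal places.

(-0.116, 0.012)

Each SE is √(p̂(1−p̂)/n): √(0.5410·0.4590/335) = 0.02723 and √(0.5930·0.4070/753) = 0.01790.
SE(p̂₁ − p̂₂) = √(SE₁² + SE₂²) = √(0.0007414729 + 0.00032041) = 0.03259, since the two samples are independent.
At 95% confidence z* = 1.960; margin = 1.960 × 0.03259 = 0.06388.
The difference is 0.5410 − 0.5930 = -0.0520, so the interval is -0.0520 ± 0.06388 = (-0.116, 0.012).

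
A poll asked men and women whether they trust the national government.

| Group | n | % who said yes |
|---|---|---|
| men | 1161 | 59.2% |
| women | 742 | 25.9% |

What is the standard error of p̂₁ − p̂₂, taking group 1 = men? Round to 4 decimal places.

0.0216

Each SE is √(p̂(1−p̂)/n): √(0.5920·0.4080/1161) = 0.01442 and √(0.2590·0.7410/742) = 0.01608.
SE(p̂₁ − p̂₂) = √(SE₁² + SE₂²) = √(0.0002079364 + 0.0002585664) = 0.02160, since the two samples are independent.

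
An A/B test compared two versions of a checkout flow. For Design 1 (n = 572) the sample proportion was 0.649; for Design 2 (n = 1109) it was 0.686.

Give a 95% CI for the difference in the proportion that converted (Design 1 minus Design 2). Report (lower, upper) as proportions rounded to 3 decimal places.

(-0.085, 0.011)

SE₁ = √(p̂₁(1−p̂₁)/n₁) = √(0.6490·0.3510/572) = 0.01996; SE₂ = √(0.6860·0.3140/1109) = 0.01394.
Independent samples: SE of the difference = √(SE₁² + SE₂²) = √(0.0003984016 + 0.0001943236) = 0.02435.
z* for 95% confidence is 1.960, so the margin of error is 1.960 × 0.02435 = 0.04773.
Point estimate p̂₁ − p̂₂ = 0.6490 − 0.6860 = -0.0370.
-0.0370 ± 0.04773 → (-0.085, 0.011).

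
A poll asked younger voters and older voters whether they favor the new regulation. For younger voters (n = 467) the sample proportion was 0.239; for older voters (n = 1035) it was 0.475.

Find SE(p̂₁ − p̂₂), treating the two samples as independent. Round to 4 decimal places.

SE₁ = √(p̂₁(1−p̂₁)/n₁) = √(0.2390·0.7610/467) = 0.01973; SE₂ = √(0.4750·0.5250/1035) = 0.01552.
Independent samples: SE of the difference = √(SE₁² + SE₂²) = √(0.0003892729 + 0.0002408704) = 0.02510.

0.0251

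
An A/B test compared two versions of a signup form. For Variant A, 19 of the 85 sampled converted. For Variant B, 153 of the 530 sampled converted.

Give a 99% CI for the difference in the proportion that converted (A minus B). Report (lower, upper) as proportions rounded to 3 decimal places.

p̂₁ = 19/85 = 0.2235 and p̂₂ = 153/530 = 0.2887.
SE₁ = √(p̂₁(1−p̂₁)/n₁) = √(0.2235·0.7765/85) = 0.04519; SE₂ = √(0.2887·0.7113/530) = 0.01968.
Independent samples: SE of the difference = √(SE₁² + SE₂²) = √(0.0020421361 + 0.0003873024) = 0.04929.
z* for 99% confidence is 2.576, so the margin of error is 2.576 × 0.04929 = 0.12697.
Point estimate p̂₁ − p̂₂ = 0.2235 − 0.2887 = -0.0652.
-0.0652 ± 0.12697 → (-0.192, 0.062).

(-0.192, 0.062)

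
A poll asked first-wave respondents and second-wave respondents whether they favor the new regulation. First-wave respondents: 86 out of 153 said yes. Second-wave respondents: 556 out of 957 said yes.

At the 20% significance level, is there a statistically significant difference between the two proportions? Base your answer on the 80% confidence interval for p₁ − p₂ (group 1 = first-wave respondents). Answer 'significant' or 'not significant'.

not significant

First, p̂₁ = 86/153 = 0.5621; p̂₂ = 556/957 = 0.5810.
The two standard errors are √(0.5621×0.4379/153) = 0.04011 and √(0.5810×0.4190/957) = 0.01595.
Because the samples are independent, SE_diff = √(0.04011² + 0.01595²) = 0.04316.
Using z* = 1.282 for 80%, ME = 1.282 × 0.04316 = 0.05533.
p̂₁ − p̂₂ = -0.0189; interval -0.0189 ± 0.05533 gives (-0.07423, 0.03643).
The interval (-0.07423, 0.03643) contains 0, so the difference is not significant.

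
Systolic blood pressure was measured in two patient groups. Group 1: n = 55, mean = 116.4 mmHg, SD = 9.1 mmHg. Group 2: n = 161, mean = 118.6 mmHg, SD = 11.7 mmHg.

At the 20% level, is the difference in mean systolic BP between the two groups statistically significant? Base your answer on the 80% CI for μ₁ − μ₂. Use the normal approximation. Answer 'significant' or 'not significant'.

SE₁ = s₁/√n₁ = 9.1/√55 = 1.2270; SE₂ = 11.7/√161 = 0.9221.
Independent samples, unequal variances: SE_diff = √(SE₁² + SE₂²) = √(1.505529 + 0.85026841) = 1.5349.
z* = 1.282, so margin of error = 1.282 × 1.5349 = 1.9677.
Difference in means = 116.4 − 118.6 = -2.2000.
-2.2000 ± 1.9677 → (-4.1677, -0.2323).
The interval (-4.1677, -0.2323) does not contain 0, so the difference is significant.

significant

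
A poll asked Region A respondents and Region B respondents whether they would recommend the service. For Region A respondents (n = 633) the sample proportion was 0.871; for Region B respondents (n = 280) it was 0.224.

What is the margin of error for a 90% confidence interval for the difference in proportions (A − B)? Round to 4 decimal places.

The two standard errors are √(0.8710×0.1290/633) = 0.01332 and √(0.2240×0.7760/280) = 0.02492.
Because the samples are independent, SE_diff = √(0.01332² + 0.02492²) = 0.02826.
Using z* = 1.645 for 90%, ME = 1.645 × 0.02826 = 0.04649.

0.0465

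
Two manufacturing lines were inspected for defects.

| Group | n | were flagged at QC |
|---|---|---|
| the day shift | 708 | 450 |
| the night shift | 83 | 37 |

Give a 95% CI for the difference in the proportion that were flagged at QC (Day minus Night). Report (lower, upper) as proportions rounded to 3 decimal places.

Sample proportions: 450/708 = 0.6356, 37/83 = 0.4458.
Each SE is √(p̂(1−p̂)/n): √(0.6356·0.3644/708) = 0.01809 and √(0.4458·0.5542/83) = 0.05456.
SE(p̂₁ − p̂₂) = √(SE₁² + SE₂²) = √(0.0003272481 + 0.0029767936) = 0.05748, since the two samples are independent.
At 95% confidence z* = 1.960; margin = 1.960 × 0.05748 = 0.11266.
The difference is 0.6356 − 0.4458 = 0.1898, so the interval is 0.1898 ± 0.11266 = (0.077, 0.302).

(0.077, 0.302)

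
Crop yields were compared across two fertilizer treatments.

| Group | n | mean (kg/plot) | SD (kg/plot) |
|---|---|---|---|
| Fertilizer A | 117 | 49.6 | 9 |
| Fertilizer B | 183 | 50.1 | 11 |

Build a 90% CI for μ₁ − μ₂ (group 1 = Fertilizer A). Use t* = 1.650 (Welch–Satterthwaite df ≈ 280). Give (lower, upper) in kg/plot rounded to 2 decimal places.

SE₁ = s₁/√n₁ = 9/√117 = 0.8321; SE₂ = 11/√183 = 0.8131.
Independent samples, unequal variances: SE_diff = √(SE₁² + SE₂²) = √(0.69239041 + 0.66113161) = 1.1634.
t* = 1.650, so margin of error = 1.650 × 1.1634 = 1.9196.
Difference in means = 49.6 − 50.1 = -0.5000.
-0.5000 ± 1.9196 → (-2.42, 1.42).

(-2.42, 1.42)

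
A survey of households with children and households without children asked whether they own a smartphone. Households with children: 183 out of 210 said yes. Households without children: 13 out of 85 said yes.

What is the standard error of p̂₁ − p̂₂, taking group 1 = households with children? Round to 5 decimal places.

0.04536

p̂₁ = 183/210 = 0.8714 and p̂₂ = 13/85 = 0.1529.
SE₁ = √(p̂₁(1−p̂₁)/n₁) = √(0.8714·0.1286/210) = 0.02310; SE₂ = √(0.1529·0.8471/85) = 0.03904.
Independent samples: SE of the difference = √(SE₁² + SE₂²) = √(0.00053361 + 0.0015241216) = 0.04536.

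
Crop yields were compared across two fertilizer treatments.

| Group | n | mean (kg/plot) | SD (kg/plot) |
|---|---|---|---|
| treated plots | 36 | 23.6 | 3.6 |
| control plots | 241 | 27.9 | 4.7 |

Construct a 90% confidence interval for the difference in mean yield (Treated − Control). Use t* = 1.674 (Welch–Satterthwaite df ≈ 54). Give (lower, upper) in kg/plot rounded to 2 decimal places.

Standard errors of each mean: 3.6/√36 = 0.6000 and 4.7/√241 = 0.3028.
SE(x̄₁ − x̄₂) = √(0.6000² + 0.3028²) = 0.6721 for independent samples with unequal variances.
With t* = 1.674, the margin is 1.674 × 0.6721 = 1.1251.
x̄₁ − x̄₂ = 23.6 − 27.9 = -4.3000; the interval is -4.3000 ± 1.1251 = (-5.43, -3.17).

(-5.43, -3.17)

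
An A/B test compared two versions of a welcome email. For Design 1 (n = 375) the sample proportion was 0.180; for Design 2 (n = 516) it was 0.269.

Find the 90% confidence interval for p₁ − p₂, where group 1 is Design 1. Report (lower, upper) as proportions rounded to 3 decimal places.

The two standard errors are √(0.1800×0.8200/375) = 0.01984 and √(0.2690×0.7310/516) = 0.01952.
Because the samples are independent, SE_diff = √(0.01984² + 0.01952²) = 0.02783.
Using z* = 1.645 for 90%, ME = 1.645 × 0.02783 = 0.04578.
p̂₁ − p̂₂ = -0.0890; interval -0.0890 ± 0.04578 gives (-0.135, -0.043).

(-0.135, -0.043)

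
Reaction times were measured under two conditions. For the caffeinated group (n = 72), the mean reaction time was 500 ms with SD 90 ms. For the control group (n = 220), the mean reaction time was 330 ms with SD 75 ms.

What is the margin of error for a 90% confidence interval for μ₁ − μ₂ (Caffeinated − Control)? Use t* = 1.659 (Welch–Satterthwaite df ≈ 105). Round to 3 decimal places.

Per-group SEs: s₁/√n₁ = 90/√72 = 10.6066, s₂/√n₂ = 75/√220 = 5.0565.
Unpooled SE of the difference: √(112.49996356 + 25.56819225) = 11.7502.
Margin of error = t* · SE = 1.659 × 11.7502 = 19.4936.

19.494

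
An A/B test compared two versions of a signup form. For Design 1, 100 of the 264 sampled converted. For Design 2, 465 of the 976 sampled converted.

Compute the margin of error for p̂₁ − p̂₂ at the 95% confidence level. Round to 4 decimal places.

0.0664

First, p̂₁ = 100/264 = 0.3788; p̂₂ = 465/976 = 0.4764.
The two standard errors are √(0.3788×0.6212/264) = 0.02986 and √(0.4764×0.5236/976) = 0.01599.
Because the samples are independent, SE_diff = √(0.02986² + 0.01599²) = 0.03387.
Using z* = 1.960 for 95%, ME = 1.960 × 0.03387 = 0.06639.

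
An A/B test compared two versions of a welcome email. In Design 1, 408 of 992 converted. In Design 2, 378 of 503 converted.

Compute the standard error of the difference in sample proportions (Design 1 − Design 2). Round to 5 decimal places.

First, p̂₁ = 408/992 = 0.4113; p̂₂ = 378/503 = 0.7515.
The two standard errors are √(0.4113×0.5887/992) = 0.01562 and √(0.7515×0.2485/503) = 0.01927.
Because the samples are independent, SE_diff = √(0.01562² + 0.01927²) = 0.02481.

0.02481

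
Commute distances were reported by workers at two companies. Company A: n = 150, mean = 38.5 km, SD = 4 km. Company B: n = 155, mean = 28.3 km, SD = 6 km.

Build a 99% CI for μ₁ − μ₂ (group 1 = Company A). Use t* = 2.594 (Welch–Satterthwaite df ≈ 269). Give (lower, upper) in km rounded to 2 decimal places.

(8.69, 11.71)

Per-group SEs: s₁/√n₁ = 4/√150 = 0.3266, s₂/√n₂ = 6/√155 = 0.4819.
Unpooled SE of the difference: √(0.10666756 + 0.23222761) = 0.5821.
Margin of error = t* · SE = 2.594 × 0.5821 = 1.5100.
x̄₁ − x̄₂ = 38.5 − 28.3 = 10.2000.
CI: 10.2000 ± 1.5100 = (8.69, 11.71).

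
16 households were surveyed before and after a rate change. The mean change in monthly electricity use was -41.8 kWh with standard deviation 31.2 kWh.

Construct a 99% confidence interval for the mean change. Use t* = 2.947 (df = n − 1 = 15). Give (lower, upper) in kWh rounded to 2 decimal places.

This is a matched-pairs design, so SE = s_d/√n = 31.2/√16 = 7.8000.
Margin = 2.947 × 7.8000 = 22.9866; the interval is -41.8 ± 22.9866 = (-64.79, -18.81).

(-64.79, -18.81)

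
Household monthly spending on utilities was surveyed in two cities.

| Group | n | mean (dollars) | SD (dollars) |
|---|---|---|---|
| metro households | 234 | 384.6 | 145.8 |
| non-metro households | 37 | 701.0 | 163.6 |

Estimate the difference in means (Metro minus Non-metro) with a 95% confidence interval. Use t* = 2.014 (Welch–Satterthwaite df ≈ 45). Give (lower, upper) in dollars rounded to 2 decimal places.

(-373.87, -258.93)

Per-group SEs: s₁/√n₁ = 145.8/√234 = 9.5312, s₂/√n₂ = 163.6/√37 = 26.8957.
Unpooled SE of the difference: √(90.84377344 + 723.37867849) = 28.5346.
Margin of error = t* · SE = 2.014 × 28.5346 = 57.4687.
x̄₁ − x̄₂ = 384.6 − 701.0 = -316.4000.
CI: -316.4000 ± 57.4687 = (-373.87, -258.93).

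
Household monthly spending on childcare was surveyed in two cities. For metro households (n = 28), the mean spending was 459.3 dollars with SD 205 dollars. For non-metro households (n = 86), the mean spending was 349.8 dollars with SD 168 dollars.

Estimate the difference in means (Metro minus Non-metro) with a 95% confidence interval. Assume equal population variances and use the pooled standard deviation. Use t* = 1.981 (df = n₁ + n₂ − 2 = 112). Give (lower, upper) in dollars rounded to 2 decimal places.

Pooled variance s_p² = [27·205² + 85·168²] / (28+86−2) = 31551.0268, so s_p = 177.6261.
SE_diff = s_p·√(1/n₁ + 1/n₂) = 177.6261·√(1/28 + 1/86) = 38.6484.
t* = 1.981; margin = 1.981 × 38.6484 = 76.5625.
Difference = 459.3 − 349.8 = 109.5000.
109.5000 ± 76.5625 → (32.94, 186.06).

(32.94, 186.06)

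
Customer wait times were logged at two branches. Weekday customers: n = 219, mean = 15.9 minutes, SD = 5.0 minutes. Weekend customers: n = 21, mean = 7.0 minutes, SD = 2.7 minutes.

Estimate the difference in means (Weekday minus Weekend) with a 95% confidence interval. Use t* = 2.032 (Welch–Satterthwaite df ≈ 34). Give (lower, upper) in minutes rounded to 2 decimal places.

SE₁ = s₁/√n₁ = 5.0/√219 = 0.3379; SE₂ = 2.7/√21 = 0.5892.
Independent samples, unequal variances: SE_diff = √(SE₁² + SE₂²) = √(0.11417641 + 0.34715664) = 0.6792.
t* = 2.032, so margin of error = 2.032 × 0.6792 = 1.3801.
Difference in means = 15.9 − 7.0 = 8.9000.
8.9000 ± 1.3801 → (7.52, 10.28).

(7.52, 10.28)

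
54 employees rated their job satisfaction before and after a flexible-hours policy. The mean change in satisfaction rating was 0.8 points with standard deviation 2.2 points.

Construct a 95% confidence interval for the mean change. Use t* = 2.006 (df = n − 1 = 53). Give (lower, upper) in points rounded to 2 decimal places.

Paired design: SE = s_d/√n = 2.2/√54 = 0.2994.
t* = 2.006; margin of error = 2.006 × 0.2994 = 0.6006.
0.8 ± 0.6006 → (0.20, 1.40).

(0.20, 1.40)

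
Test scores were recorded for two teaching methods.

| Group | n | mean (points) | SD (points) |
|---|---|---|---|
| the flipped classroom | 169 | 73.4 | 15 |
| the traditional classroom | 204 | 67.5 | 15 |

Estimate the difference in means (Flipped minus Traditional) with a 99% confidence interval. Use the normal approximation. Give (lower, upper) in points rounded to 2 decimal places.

SE₁ = s₁/√n₁ = 15/√169 = 1.1538; SE₂ = 15/√204 = 1.0502.
Independent samples, unequal variances: SE_diff = √(SE₁² + SE₂²) = √(1.33125444 + 1.10292004) = 1.5602.
z* = 2.576, so margin of error = 2.576 × 1.5602 = 4.0191.
Difference in means = 73.4 − 67.5 = 5.9000.
5.9000 ± 4.0191 → (1.88, 9.92).

(1.88, 9.92)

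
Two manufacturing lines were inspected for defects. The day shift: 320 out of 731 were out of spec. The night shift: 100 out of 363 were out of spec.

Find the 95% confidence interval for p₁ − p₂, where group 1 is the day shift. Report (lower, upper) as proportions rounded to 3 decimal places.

(0.104, 0.221)

First, p̂₁ = 320/731 = 0.4378; p̂₂ = 100/363 = 0.2755.
The two standard errors are √(0.4378×0.5622/731) = 0.01835 and √(0.2755×0.7245/363) = 0.02345.
Because the samples are independent, SE_diff = √(0.01835² + 0.02345²) = 0.02978.
Using z* = 1.960 for 95%, ME = 1.960 × 0.02978 = 0.05837.
p̂₁ − p̂₂ = 0.1623; interval 0.1623 ± 0.05837 gives (0.104, 0.221).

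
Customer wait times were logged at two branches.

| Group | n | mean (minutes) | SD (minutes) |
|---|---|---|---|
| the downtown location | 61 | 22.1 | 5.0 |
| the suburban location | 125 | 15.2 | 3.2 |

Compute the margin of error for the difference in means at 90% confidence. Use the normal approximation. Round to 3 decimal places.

Standard errors of each mean: 5.0/√61 = 0.6402 and 3.2/√125 = 0.2862.
SE(x̄₁ − x̄₂) = √(0.6402² + 0.2862²) = 0.7013 for independent samples with unequal variances.
With z* = 1.645, the margin is 1.645 × 0.7013 = 1.1536.

1.154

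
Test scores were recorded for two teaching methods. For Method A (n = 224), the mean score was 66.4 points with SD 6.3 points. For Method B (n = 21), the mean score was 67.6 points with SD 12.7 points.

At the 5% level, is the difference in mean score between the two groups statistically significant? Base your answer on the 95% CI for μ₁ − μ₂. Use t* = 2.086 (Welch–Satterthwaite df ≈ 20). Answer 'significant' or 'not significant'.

SE₁ = s₁/√n₁ = 6.3/√224 = 0.4209; SE₂ = 12.7/√21 = 2.7714.
Independent samples, unequal variances: SE_diff = √(SE₁² + SE₂²) = √(0.17715681 + 7.68065796) = 2.8032.
t* = 2.086, so margin of error = 2.086 × 2.8032 = 5.8475.
Difference in means = 66.4 − 67.6 = -1.2000.
-1.2000 ± 5.8475 → (-7.0475, 4.6475).
The interval (-7.0475, 4.6475) contains 0, so the difference is not significant.

not significant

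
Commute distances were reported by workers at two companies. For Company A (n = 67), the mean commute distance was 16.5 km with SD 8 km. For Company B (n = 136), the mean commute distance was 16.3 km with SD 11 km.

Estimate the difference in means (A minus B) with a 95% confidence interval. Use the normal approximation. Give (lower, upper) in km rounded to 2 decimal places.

(-2.46, 2.86)

SE₁ = s₁/√n₁ = 8/√67 = 0.9774; SE₂ = 11/√136 = 0.9432.
Independent samples, unequal variances: SE_diff = √(SE₁² + SE₂²) = √(0.95531076 + 0.88962624) = 1.3583.
z* = 1.960, so margin of error = 1.960 × 1.3583 = 2.6623.
Difference in means = 16.5 − 16.3 = 0.2000.
0.2000 ± 2.6623 → (-2.46, 2.86).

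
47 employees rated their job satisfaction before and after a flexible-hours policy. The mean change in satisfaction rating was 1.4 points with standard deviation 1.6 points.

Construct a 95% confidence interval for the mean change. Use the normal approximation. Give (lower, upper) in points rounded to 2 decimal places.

(0.94, 1.86)

Paired design: SE = s_d/√n = 1.6/√47 = 0.2334.
z* = 1.960; margin of error = 1.960 × 0.2334 = 0.4575.
1.4 ± 0.4575 → (0.94, 1.86).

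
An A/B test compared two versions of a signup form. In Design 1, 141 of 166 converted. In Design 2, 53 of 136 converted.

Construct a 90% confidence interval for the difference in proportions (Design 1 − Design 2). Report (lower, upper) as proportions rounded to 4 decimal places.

Sample proportions: 141/166 = 0.8494, 53/136 = 0.3897.
Each SE is √(p̂(1−p̂)/n): √(0.8494·0.1506/166) = 0.02776 and √(0.3897·0.6103/136) = 0.04182.
SE(p̂₁ − p̂₂) = √(SE₁² + SE₂²) = √(0.0007706176 + 0.0017489124) = 0.05019, since the two samples are independent.
At 90% confidence z* = 1.645; margin = 1.645 × 0.05019 = 0.08256.
The difference is 0.8494 − 0.3897 = 0.4597, so the interval is 0.4597 ± 0.08256 = (0.3771, 0.5423).

(0.3771, 0.5423)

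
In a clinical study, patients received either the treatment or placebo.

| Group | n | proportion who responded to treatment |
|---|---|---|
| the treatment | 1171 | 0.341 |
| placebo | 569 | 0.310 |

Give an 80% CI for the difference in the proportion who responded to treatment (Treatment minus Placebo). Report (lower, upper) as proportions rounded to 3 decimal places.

(0.000, 0.062)

The two standard errors are √(0.3410×0.6590/1171) = 0.01385 and √(0.3100×0.6900/569) = 0.01939.
Because the samples are independent, SE_diff = √(0.01385² + 0.01939²) = 0.02383.
Using z* = 1.282 for 80%, ME = 1.282 × 0.02383 = 0.03055.
p̂₁ − p̂₂ = 0.0310; interval 0.0310 ± 0.03055 gives (0.000, 0.062).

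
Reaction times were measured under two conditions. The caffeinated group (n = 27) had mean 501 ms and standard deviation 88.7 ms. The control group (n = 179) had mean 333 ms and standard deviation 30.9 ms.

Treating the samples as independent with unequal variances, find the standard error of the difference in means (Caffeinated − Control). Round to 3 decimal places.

17.226

Standard errors of each mean: 88.7/√27 = 17.0703 and 30.9/√179 = 2.3096.
SE(x̄₁ − x̄₂) = √(17.0703² + 2.3096²) = 17.2258 for independent samples with unequal variances.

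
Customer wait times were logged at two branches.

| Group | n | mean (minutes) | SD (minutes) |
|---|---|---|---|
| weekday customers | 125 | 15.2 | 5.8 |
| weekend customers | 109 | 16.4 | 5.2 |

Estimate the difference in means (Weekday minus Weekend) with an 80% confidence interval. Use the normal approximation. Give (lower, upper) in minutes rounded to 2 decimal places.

Per-group SEs: s₁/√n₁ = 5.8/√125 = 0.5188, s₂/√n₂ = 5.2/√109 = 0.4981.
Unpooled SE of the difference: √(0.26915344 + 0.24810361) = 0.7192.
Margin of error = z* · SE = 1.282 × 0.7192 = 0.9220.
x̄₁ − x̄₂ = 15.2 − 16.4 = -1.2000.
CI: -1.2000 ± 0.9220 = (-2.12, -0.28).

(-2.12, -0.28)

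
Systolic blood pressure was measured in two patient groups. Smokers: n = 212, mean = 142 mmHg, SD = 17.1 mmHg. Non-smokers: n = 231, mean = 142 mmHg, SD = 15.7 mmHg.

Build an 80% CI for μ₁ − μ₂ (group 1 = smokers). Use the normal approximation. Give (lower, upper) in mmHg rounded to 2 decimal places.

(-2.01, 2.01)

SE₁ = s₁/√n₁ = 17.1/√212 = 1.1744; SE₂ = 15.7/√231 = 1.0330.
Independent samples, unequal variances: SE_diff = √(SE₁² + SE₂²) = √(1.37921536 + 1.067089) = 1.5641.
z* = 1.282, so margin of error = 1.282 × 1.5641 = 2.0052.
Difference in means = 142 − 142 = 0.0000.
0.0000 ± 2.0052 → (-2.01, 2.01).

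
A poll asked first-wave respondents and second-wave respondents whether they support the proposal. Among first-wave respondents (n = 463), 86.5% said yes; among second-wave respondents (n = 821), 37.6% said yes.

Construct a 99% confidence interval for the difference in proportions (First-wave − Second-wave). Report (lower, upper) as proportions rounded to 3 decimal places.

(0.429, 0.549)

Each SE is √(p̂(1−p̂)/n): √(0.8650·0.1350/463) = 0.01588 and √(0.3760·0.6240/821) = 0.01690.
SE(p̂₁ − p̂₂) = √(SE₁² + SE₂²) = √(0.0002521744 + 0.00028561) = 0.02319, since the two samples are independent.
At 99% confidence z* = 2.576; margin = 2.576 × 0.02319 = 0.05974.
The difference is 0.8650 − 0.3760 = 0.4890, so the interval is 0.4890 ± 0.05974 = (0.429, 0.549).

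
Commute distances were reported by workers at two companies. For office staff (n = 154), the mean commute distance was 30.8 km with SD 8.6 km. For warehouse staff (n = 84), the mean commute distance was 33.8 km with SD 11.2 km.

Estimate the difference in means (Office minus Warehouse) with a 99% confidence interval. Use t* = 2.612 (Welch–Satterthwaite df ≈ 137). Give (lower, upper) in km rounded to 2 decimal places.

Standard errors of each mean: 8.6/√154 = 0.6930 and 11.2/√84 = 1.2220.
SE(x̄₁ − x̄₂) = √(0.6930² + 1.2220²) = 1.4048 for independent samples with unequal variances.
With t* = 2.612, the margin is 2.612 × 1.4048 = 3.6693.
x̄₁ − x̄₂ = 30.8 − 33.8 = -3.0000; the interval is -3.0000 ± 3.6693 = (-6.67, 0.67).

(-6.67, 0.67)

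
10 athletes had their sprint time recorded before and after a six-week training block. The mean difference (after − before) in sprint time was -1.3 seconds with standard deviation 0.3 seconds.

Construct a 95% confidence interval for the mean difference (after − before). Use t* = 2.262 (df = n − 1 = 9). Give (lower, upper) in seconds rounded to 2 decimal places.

(-1.51, -1.09)

Paired design: SE = s_d/√n = 0.3/√10 = 0.0949.
t* = 2.262; margin of error = 2.262 × 0.0949 = 0.2147.
-1.3 ± 0.2147 → (-1.51, -1.09).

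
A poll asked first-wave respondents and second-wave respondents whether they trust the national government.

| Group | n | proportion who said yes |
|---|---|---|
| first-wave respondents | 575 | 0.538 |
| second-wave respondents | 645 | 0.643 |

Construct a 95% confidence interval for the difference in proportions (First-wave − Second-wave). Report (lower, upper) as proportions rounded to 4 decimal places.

(-0.1600, -0.0500)

SE₁ = √(p̂₁(1−p̂₁)/n₁) = √(0.5380·0.4620/575) = 0.02079; SE₂ = √(0.6430·0.3570/645) = 0.01887.
Independent samples: SE of the difference = √(SE₁² + SE₂²) = √(0.0004322241 + 0.0003560769) = 0.02808.
z* for 95% confidence is 1.960, so the margin of error is 1.960 × 0.02808 = 0.05504.
Point estimate p̂₁ − p̂₂ = 0.5380 − 0.6430 = -0.1050.
-0.1050 ± 0.05504 → (-0.1600, -0.0500).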